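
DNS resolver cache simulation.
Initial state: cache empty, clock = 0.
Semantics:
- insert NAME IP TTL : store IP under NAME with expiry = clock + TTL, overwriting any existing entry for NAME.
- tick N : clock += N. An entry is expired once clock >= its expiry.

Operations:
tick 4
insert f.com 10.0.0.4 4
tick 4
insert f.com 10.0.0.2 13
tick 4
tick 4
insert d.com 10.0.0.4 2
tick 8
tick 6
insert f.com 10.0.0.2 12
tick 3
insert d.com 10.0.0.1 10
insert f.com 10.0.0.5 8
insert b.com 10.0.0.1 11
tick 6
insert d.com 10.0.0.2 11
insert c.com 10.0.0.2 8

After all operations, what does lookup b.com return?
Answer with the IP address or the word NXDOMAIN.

Answer: 10.0.0.1

Derivation:
Op 1: tick 4 -> clock=4.
Op 2: insert f.com -> 10.0.0.4 (expiry=4+4=8). clock=4
Op 3: tick 4 -> clock=8. purged={f.com}
Op 4: insert f.com -> 10.0.0.2 (expiry=8+13=21). clock=8
Op 5: tick 4 -> clock=12.
Op 6: tick 4 -> clock=16.
Op 7: insert d.com -> 10.0.0.4 (expiry=16+2=18). clock=16
Op 8: tick 8 -> clock=24. purged={d.com,f.com}
Op 9: tick 6 -> clock=30.
Op 10: insert f.com -> 10.0.0.2 (expiry=30+12=42). clock=30
Op 11: tick 3 -> clock=33.
Op 12: insert d.com -> 10.0.0.1 (expiry=33+10=43). clock=33
Op 13: insert f.com -> 10.0.0.5 (expiry=33+8=41). clock=33
Op 14: insert b.com -> 10.0.0.1 (expiry=33+11=44). clock=33
Op 15: tick 6 -> clock=39.
Op 16: insert d.com -> 10.0.0.2 (expiry=39+11=50). clock=39
Op 17: insert c.com -> 10.0.0.2 (expiry=39+8=47). clock=39
lookup b.com: present, ip=10.0.0.1 expiry=44 > clock=39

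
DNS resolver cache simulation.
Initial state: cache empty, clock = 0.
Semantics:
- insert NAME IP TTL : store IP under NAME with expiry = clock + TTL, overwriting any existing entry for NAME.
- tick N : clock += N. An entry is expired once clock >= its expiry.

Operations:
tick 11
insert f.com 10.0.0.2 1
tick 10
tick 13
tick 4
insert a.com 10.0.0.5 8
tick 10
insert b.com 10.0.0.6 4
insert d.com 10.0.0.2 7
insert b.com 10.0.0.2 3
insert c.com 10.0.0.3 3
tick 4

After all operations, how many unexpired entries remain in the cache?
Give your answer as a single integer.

Op 1: tick 11 -> clock=11.
Op 2: insert f.com -> 10.0.0.2 (expiry=11+1=12). clock=11
Op 3: tick 10 -> clock=21. purged={f.com}
Op 4: tick 13 -> clock=34.
Op 5: tick 4 -> clock=38.
Op 6: insert a.com -> 10.0.0.5 (expiry=38+8=46). clock=38
Op 7: tick 10 -> clock=48. purged={a.com}
Op 8: insert b.com -> 10.0.0.6 (expiry=48+4=52). clock=48
Op 9: insert d.com -> 10.0.0.2 (expiry=48+7=55). clock=48
Op 10: insert b.com -> 10.0.0.2 (expiry=48+3=51). clock=48
Op 11: insert c.com -> 10.0.0.3 (expiry=48+3=51). clock=48
Op 12: tick 4 -> clock=52. purged={b.com,c.com}
Final cache (unexpired): {d.com} -> size=1

Answer: 1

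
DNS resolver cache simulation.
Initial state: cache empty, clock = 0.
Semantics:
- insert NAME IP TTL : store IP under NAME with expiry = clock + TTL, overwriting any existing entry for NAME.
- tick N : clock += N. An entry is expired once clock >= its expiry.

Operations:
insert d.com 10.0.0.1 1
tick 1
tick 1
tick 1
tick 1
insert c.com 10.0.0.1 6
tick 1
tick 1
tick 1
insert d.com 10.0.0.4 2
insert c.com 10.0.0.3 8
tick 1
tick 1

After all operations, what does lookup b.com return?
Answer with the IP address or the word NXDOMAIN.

Op 1: insert d.com -> 10.0.0.1 (expiry=0+1=1). clock=0
Op 2: tick 1 -> clock=1. purged={d.com}
Op 3: tick 1 -> clock=2.
Op 4: tick 1 -> clock=3.
Op 5: tick 1 -> clock=4.
Op 6: insert c.com -> 10.0.0.1 (expiry=4+6=10). clock=4
Op 7: tick 1 -> clock=5.
Op 8: tick 1 -> clock=6.
Op 9: tick 1 -> clock=7.
Op 10: insert d.com -> 10.0.0.4 (expiry=7+2=9). clock=7
Op 11: insert c.com -> 10.0.0.3 (expiry=7+8=15). clock=7
Op 12: tick 1 -> clock=8.
Op 13: tick 1 -> clock=9. purged={d.com}
lookup b.com: not in cache (expired or never inserted)

Answer: NXDOMAIN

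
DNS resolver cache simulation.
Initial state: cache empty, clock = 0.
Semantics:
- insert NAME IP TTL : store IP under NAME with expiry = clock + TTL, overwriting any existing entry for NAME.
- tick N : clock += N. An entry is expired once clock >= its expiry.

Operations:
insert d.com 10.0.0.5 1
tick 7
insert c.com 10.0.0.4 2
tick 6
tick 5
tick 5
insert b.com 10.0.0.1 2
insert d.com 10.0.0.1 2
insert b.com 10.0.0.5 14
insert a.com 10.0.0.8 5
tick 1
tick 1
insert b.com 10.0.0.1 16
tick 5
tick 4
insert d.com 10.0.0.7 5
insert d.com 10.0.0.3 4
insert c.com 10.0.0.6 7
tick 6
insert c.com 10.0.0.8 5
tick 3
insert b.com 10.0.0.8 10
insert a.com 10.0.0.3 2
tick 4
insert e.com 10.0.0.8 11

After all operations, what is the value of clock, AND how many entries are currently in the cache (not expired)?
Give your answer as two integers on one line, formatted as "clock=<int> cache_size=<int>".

Op 1: insert d.com -> 10.0.0.5 (expiry=0+1=1). clock=0
Op 2: tick 7 -> clock=7. purged={d.com}
Op 3: insert c.com -> 10.0.0.4 (expiry=7+2=9). clock=7
Op 4: tick 6 -> clock=13. purged={c.com}
Op 5: tick 5 -> clock=18.
Op 6: tick 5 -> clock=23.
Op 7: insert b.com -> 10.0.0.1 (expiry=23+2=25). clock=23
Op 8: insert d.com -> 10.0.0.1 (expiry=23+2=25). clock=23
Op 9: insert b.com -> 10.0.0.5 (expiry=23+14=37). clock=23
Op 10: insert a.com -> 10.0.0.8 (expiry=23+5=28). clock=23
Op 11: tick 1 -> clock=24.
Op 12: tick 1 -> clock=25. purged={d.com}
Op 13: insert b.com -> 10.0.0.1 (expiry=25+16=41). clock=25
Op 14: tick 5 -> clock=30. purged={a.com}
Op 15: tick 4 -> clock=34.
Op 16: insert d.com -> 10.0.0.7 (expiry=34+5=39). clock=34
Op 17: insert d.com -> 10.0.0.3 (expiry=34+4=38). clock=34
Op 18: insert c.com -> 10.0.0.6 (expiry=34+7=41). clock=34
Op 19: tick 6 -> clock=40. purged={d.com}
Op 20: insert c.com -> 10.0.0.8 (expiry=40+5=45). clock=40
Op 21: tick 3 -> clock=43. purged={b.com}
Op 22: insert b.com -> 10.0.0.8 (expiry=43+10=53). clock=43
Op 23: insert a.com -> 10.0.0.3 (expiry=43+2=45). clock=43
Op 24: tick 4 -> clock=47. purged={a.com,c.com}
Op 25: insert e.com -> 10.0.0.8 (expiry=47+11=58). clock=47
Final clock = 47
Final cache (unexpired): {b.com,e.com} -> size=2

Answer: clock=47 cache_size=2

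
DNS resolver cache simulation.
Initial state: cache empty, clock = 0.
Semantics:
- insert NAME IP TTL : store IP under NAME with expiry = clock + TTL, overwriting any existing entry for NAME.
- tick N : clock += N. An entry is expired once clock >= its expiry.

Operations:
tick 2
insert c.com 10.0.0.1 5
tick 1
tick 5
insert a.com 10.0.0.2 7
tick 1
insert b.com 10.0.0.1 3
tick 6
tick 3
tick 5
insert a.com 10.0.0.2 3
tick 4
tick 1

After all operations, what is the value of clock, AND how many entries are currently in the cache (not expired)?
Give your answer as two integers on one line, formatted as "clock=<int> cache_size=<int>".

Op 1: tick 2 -> clock=2.
Op 2: insert c.com -> 10.0.0.1 (expiry=2+5=7). clock=2
Op 3: tick 1 -> clock=3.
Op 4: tick 5 -> clock=8. purged={c.com}
Op 5: insert a.com -> 10.0.0.2 (expiry=8+7=15). clock=8
Op 6: tick 1 -> clock=9.
Op 7: insert b.com -> 10.0.0.1 (expiry=9+3=12). clock=9
Op 8: tick 6 -> clock=15. purged={a.com,b.com}
Op 9: tick 3 -> clock=18.
Op 10: tick 5 -> clock=23.
Op 11: insert a.com -> 10.0.0.2 (expiry=23+3=26). clock=23
Op 12: tick 4 -> clock=27. purged={a.com}
Op 13: tick 1 -> clock=28.
Final clock = 28
Final cache (unexpired): {} -> size=0

Answer: clock=28 cache_size=0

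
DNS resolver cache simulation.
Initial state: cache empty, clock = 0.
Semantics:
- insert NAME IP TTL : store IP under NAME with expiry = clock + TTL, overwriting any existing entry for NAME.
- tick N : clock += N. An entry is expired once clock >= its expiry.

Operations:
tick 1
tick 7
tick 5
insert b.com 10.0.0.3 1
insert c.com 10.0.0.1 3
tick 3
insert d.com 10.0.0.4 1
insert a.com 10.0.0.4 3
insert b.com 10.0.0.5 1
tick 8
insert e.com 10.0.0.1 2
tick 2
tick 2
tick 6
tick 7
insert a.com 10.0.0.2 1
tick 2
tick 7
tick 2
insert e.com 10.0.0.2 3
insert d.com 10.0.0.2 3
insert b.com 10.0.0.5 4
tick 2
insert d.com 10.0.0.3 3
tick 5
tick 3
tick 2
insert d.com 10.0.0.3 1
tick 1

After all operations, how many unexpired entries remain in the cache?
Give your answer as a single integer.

Op 1: tick 1 -> clock=1.
Op 2: tick 7 -> clock=8.
Op 3: tick 5 -> clock=13.
Op 4: insert b.com -> 10.0.0.3 (expiry=13+1=14). clock=13
Op 5: insert c.com -> 10.0.0.1 (expiry=13+3=16). clock=13
Op 6: tick 3 -> clock=16. purged={b.com,c.com}
Op 7: insert d.com -> 10.0.0.4 (expiry=16+1=17). clock=16
Op 8: insert a.com -> 10.0.0.4 (expiry=16+3=19). clock=16
Op 9: insert b.com -> 10.0.0.5 (expiry=16+1=17). clock=16
Op 10: tick 8 -> clock=24. purged={a.com,b.com,d.com}
Op 11: insert e.com -> 10.0.0.1 (expiry=24+2=26). clock=24
Op 12: tick 2 -> clock=26. purged={e.com}
Op 13: tick 2 -> clock=28.
Op 14: tick 6 -> clock=34.
Op 15: tick 7 -> clock=41.
Op 16: insert a.com -> 10.0.0.2 (expiry=41+1=42). clock=41
Op 17: tick 2 -> clock=43. purged={a.com}
Op 18: tick 7 -> clock=50.
Op 19: tick 2 -> clock=52.
Op 20: insert e.com -> 10.0.0.2 (expiry=52+3=55). clock=52
Op 21: insert d.com -> 10.0.0.2 (expiry=52+3=55). clock=52
Op 22: insert b.com -> 10.0.0.5 (expiry=52+4=56). clock=52
Op 23: tick 2 -> clock=54.
Op 24: insert d.com -> 10.0.0.3 (expiry=54+3=57). clock=54
Op 25: tick 5 -> clock=59. purged={b.com,d.com,e.com}
Op 26: tick 3 -> clock=62.
Op 27: tick 2 -> clock=64.
Op 28: insert d.com -> 10.0.0.3 (expiry=64+1=65). clock=64
Op 29: tick 1 -> clock=65. purged={d.com}
Final cache (unexpired): {} -> size=0

Answer: 0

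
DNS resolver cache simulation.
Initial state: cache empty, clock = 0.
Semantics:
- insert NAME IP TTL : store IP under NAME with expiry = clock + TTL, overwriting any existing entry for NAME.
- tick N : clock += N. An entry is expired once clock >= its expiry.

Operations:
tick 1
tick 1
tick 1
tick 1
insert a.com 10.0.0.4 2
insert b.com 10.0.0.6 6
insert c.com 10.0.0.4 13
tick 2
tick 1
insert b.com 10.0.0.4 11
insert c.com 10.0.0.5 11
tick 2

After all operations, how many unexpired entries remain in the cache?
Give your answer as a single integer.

Op 1: tick 1 -> clock=1.
Op 2: tick 1 -> clock=2.
Op 3: tick 1 -> clock=3.
Op 4: tick 1 -> clock=4.
Op 5: insert a.com -> 10.0.0.4 (expiry=4+2=6). clock=4
Op 6: insert b.com -> 10.0.0.6 (expiry=4+6=10). clock=4
Op 7: insert c.com -> 10.0.0.4 (expiry=4+13=17). clock=4
Op 8: tick 2 -> clock=6. purged={a.com}
Op 9: tick 1 -> clock=7.
Op 10: insert b.com -> 10.0.0.4 (expiry=7+11=18). clock=7
Op 11: insert c.com -> 10.0.0.5 (expiry=7+11=18). clock=7
Op 12: tick 2 -> clock=9.
Final cache (unexpired): {b.com,c.com} -> size=2

Answer: 2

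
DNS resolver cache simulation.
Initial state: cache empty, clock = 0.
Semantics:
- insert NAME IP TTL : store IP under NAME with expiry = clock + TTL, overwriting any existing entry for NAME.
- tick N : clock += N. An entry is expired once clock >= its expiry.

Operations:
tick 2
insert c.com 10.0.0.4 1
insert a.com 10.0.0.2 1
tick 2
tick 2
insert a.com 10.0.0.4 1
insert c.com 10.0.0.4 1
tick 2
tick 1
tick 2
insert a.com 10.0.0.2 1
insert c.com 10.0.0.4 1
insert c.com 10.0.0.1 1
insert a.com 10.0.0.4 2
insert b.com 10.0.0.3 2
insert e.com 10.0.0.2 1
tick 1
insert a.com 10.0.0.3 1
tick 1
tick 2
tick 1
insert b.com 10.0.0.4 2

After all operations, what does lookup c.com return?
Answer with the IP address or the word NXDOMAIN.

Answer: NXDOMAIN

Derivation:
Op 1: tick 2 -> clock=2.
Op 2: insert c.com -> 10.0.0.4 (expiry=2+1=3). clock=2
Op 3: insert a.com -> 10.0.0.2 (expiry=2+1=3). clock=2
Op 4: tick 2 -> clock=4. purged={a.com,c.com}
Op 5: tick 2 -> clock=6.
Op 6: insert a.com -> 10.0.0.4 (expiry=6+1=7). clock=6
Op 7: insert c.com -> 10.0.0.4 (expiry=6+1=7). clock=6
Op 8: tick 2 -> clock=8. purged={a.com,c.com}
Op 9: tick 1 -> clock=9.
Op 10: tick 2 -> clock=11.
Op 11: insert a.com -> 10.0.0.2 (expiry=11+1=12). clock=11
Op 12: insert c.com -> 10.0.0.4 (expiry=11+1=12). clock=11
Op 13: insert c.com -> 10.0.0.1 (expiry=11+1=12). clock=11
Op 14: insert a.com -> 10.0.0.4 (expiry=11+2=13). clock=11
Op 15: insert b.com -> 10.0.0.3 (expiry=11+2=13). clock=11
Op 16: insert e.com -> 10.0.0.2 (expiry=11+1=12). clock=11
Op 17: tick 1 -> clock=12. purged={c.com,e.com}
Op 18: insert a.com -> 10.0.0.3 (expiry=12+1=13). clock=12
Op 19: tick 1 -> clock=13. purged={a.com,b.com}
Op 20: tick 2 -> clock=15.
Op 21: tick 1 -> clock=16.
Op 22: insert b.com -> 10.0.0.4 (expiry=16+2=18). clock=16
lookup c.com: not in cache (expired or never inserted)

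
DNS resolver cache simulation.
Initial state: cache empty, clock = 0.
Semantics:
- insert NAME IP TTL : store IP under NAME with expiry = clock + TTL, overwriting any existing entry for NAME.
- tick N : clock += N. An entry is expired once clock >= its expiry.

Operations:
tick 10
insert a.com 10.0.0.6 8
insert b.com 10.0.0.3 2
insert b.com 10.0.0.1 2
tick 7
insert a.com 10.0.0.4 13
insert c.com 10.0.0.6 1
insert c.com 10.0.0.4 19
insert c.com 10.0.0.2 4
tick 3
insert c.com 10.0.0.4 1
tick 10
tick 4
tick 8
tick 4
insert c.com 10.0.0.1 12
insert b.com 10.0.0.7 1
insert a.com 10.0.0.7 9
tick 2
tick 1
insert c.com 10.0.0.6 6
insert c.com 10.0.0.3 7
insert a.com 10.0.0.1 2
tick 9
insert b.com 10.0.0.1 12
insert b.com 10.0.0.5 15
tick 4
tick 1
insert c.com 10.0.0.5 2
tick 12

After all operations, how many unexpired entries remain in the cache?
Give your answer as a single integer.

Op 1: tick 10 -> clock=10.
Op 2: insert a.com -> 10.0.0.6 (expiry=10+8=18). clock=10
Op 3: insert b.com -> 10.0.0.3 (expiry=10+2=12). clock=10
Op 4: insert b.com -> 10.0.0.1 (expiry=10+2=12). clock=10
Op 5: tick 7 -> clock=17. purged={b.com}
Op 6: insert a.com -> 10.0.0.4 (expiry=17+13=30). clock=17
Op 7: insert c.com -> 10.0.0.6 (expiry=17+1=18). clock=17
Op 8: insert c.com -> 10.0.0.4 (expiry=17+19=36). clock=17
Op 9: insert c.com -> 10.0.0.2 (expiry=17+4=21). clock=17
Op 10: tick 3 -> clock=20.
Op 11: insert c.com -> 10.0.0.4 (expiry=20+1=21). clock=20
Op 12: tick 10 -> clock=30. purged={a.com,c.com}
Op 13: tick 4 -> clock=34.
Op 14: tick 8 -> clock=42.
Op 15: tick 4 -> clock=46.
Op 16: insert c.com -> 10.0.0.1 (expiry=46+12=58). clock=46
Op 17: insert b.com -> 10.0.0.7 (expiry=46+1=47). clock=46
Op 18: insert a.com -> 10.0.0.7 (expiry=46+9=55). clock=46
Op 19: tick 2 -> clock=48. purged={b.com}
Op 20: tick 1 -> clock=49.
Op 21: insert c.com -> 10.0.0.6 (expiry=49+6=55). clock=49
Op 22: insert c.com -> 10.0.0.3 (expiry=49+7=56). clock=49
Op 23: insert a.com -> 10.0.0.1 (expiry=49+2=51). clock=49
Op 24: tick 9 -> clock=58. purged={a.com,c.com}
Op 25: insert b.com -> 10.0.0.1 (expiry=58+12=70). clock=58
Op 26: insert b.com -> 10.0.0.5 (expiry=58+15=73). clock=58
Op 27: tick 4 -> clock=62.
Op 28: tick 1 -> clock=63.
Op 29: insert c.com -> 10.0.0.5 (expiry=63+2=65). clock=63
Op 30: tick 12 -> clock=75. purged={b.com,c.com}
Final cache (unexpired): {} -> size=0

Answer: 0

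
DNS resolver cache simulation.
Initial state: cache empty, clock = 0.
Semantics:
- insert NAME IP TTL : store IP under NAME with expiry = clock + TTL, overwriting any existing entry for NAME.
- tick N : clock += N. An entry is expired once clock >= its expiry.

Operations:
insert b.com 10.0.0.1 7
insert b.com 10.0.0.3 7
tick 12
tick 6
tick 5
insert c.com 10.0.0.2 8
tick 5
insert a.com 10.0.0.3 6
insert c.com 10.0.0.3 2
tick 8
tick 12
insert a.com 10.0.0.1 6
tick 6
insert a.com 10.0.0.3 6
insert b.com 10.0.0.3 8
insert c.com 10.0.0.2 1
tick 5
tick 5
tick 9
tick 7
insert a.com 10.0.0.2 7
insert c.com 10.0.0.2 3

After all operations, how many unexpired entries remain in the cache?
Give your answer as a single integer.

Answer: 2

Derivation:
Op 1: insert b.com -> 10.0.0.1 (expiry=0+7=7). clock=0
Op 2: insert b.com -> 10.0.0.3 (expiry=0+7=7). clock=0
Op 3: tick 12 -> clock=12. purged={b.com}
Op 4: tick 6 -> clock=18.
Op 5: tick 5 -> clock=23.
Op 6: insert c.com -> 10.0.0.2 (expiry=23+8=31). clock=23
Op 7: tick 5 -> clock=28.
Op 8: insert a.com -> 10.0.0.3 (expiry=28+6=34). clock=28
Op 9: insert c.com -> 10.0.0.3 (expiry=28+2=30). clock=28
Op 10: tick 8 -> clock=36. purged={a.com,c.com}
Op 11: tick 12 -> clock=48.
Op 12: insert a.com -> 10.0.0.1 (expiry=48+6=54). clock=48
Op 13: tick 6 -> clock=54. purged={a.com}
Op 14: insert a.com -> 10.0.0.3 (expiry=54+6=60). clock=54
Op 15: insert b.com -> 10.0.0.3 (expiry=54+8=62). clock=54
Op 16: insert c.com -> 10.0.0.2 (expiry=54+1=55). clock=54
Op 17: tick 5 -> clock=59. purged={c.com}
Op 18: tick 5 -> clock=64. purged={a.com,b.com}
Op 19: tick 9 -> clock=73.
Op 20: tick 7 -> clock=80.
Op 21: insert a.com -> 10.0.0.2 (expiry=80+7=87). clock=80
Op 22: insert c.com -> 10.0.0.2 (expiry=80+3=83). clock=80
Final cache (unexpired): {a.com,c.com} -> size=2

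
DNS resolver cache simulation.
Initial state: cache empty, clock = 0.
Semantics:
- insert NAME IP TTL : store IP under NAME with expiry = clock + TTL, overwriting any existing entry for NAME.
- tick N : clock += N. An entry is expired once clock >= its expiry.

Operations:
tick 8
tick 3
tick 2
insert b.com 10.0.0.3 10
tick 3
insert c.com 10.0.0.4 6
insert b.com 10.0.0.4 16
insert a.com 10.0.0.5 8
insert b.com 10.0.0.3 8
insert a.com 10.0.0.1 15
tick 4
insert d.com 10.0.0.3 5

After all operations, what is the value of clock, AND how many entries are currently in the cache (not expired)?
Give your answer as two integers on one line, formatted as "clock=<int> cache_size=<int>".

Op 1: tick 8 -> clock=8.
Op 2: tick 3 -> clock=11.
Op 3: tick 2 -> clock=13.
Op 4: insert b.com -> 10.0.0.3 (expiry=13+10=23). clock=13
Op 5: tick 3 -> clock=16.
Op 6: insert c.com -> 10.0.0.4 (expiry=16+6=22). clock=16
Op 7: insert b.com -> 10.0.0.4 (expiry=16+16=32). clock=16
Op 8: insert a.com -> 10.0.0.5 (expiry=16+8=24). clock=16
Op 9: insert b.com -> 10.0.0.3 (expiry=16+8=24). clock=16
Op 10: insert a.com -> 10.0.0.1 (expiry=16+15=31). clock=16
Op 11: tick 4 -> clock=20.
Op 12: insert d.com -> 10.0.0.3 (expiry=20+5=25). clock=20
Final clock = 20
Final cache (unexpired): {a.com,b.com,c.com,d.com} -> size=4

Answer: clock=20 cache_size=4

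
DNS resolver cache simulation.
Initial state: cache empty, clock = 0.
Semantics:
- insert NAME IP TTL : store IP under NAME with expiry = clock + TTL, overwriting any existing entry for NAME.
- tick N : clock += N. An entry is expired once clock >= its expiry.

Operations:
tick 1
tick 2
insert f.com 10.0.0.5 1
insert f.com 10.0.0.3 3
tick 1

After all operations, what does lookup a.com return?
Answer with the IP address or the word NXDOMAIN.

Answer: NXDOMAIN

Derivation:
Op 1: tick 1 -> clock=1.
Op 2: tick 2 -> clock=3.
Op 3: insert f.com -> 10.0.0.5 (expiry=3+1=4). clock=3
Op 4: insert f.com -> 10.0.0.3 (expiry=3+3=6). clock=3
Op 5: tick 1 -> clock=4.
lookup a.com: not in cache (expired or never inserted)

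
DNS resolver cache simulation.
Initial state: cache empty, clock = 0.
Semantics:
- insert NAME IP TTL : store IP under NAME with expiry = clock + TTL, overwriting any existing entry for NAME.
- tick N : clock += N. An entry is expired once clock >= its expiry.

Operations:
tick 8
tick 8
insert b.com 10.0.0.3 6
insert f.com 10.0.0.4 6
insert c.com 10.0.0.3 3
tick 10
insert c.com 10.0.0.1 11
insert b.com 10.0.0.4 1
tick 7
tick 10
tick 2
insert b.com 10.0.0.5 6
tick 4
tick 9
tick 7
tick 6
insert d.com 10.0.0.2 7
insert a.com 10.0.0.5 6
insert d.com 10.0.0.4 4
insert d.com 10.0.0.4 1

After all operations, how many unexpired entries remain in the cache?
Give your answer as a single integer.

Op 1: tick 8 -> clock=8.
Op 2: tick 8 -> clock=16.
Op 3: insert b.com -> 10.0.0.3 (expiry=16+6=22). clock=16
Op 4: insert f.com -> 10.0.0.4 (expiry=16+6=22). clock=16
Op 5: insert c.com -> 10.0.0.3 (expiry=16+3=19). clock=16
Op 6: tick 10 -> clock=26. purged={b.com,c.com,f.com}
Op 7: insert c.com -> 10.0.0.1 (expiry=26+11=37). clock=26
Op 8: insert b.com -> 10.0.0.4 (expiry=26+1=27). clock=26
Op 9: tick 7 -> clock=33. purged={b.com}
Op 10: tick 10 -> clock=43. purged={c.com}
Op 11: tick 2 -> clock=45.
Op 12: insert b.com -> 10.0.0.5 (expiry=45+6=51). clock=45
Op 13: tick 4 -> clock=49.
Op 14: tick 9 -> clock=58. purged={b.com}
Op 15: tick 7 -> clock=65.
Op 16: tick 6 -> clock=71.
Op 17: insert d.com -> 10.0.0.2 (expiry=71+7=78). clock=71
Op 18: insert a.com -> 10.0.0.5 (expiry=71+6=77). clock=71
Op 19: insert d.com -> 10.0.0.4 (expiry=71+4=75). clock=71
Op 20: insert d.com -> 10.0.0.4 (expiry=71+1=72). clock=71
Final cache (unexpired): {a.com,d.com} -> size=2

Answer: 2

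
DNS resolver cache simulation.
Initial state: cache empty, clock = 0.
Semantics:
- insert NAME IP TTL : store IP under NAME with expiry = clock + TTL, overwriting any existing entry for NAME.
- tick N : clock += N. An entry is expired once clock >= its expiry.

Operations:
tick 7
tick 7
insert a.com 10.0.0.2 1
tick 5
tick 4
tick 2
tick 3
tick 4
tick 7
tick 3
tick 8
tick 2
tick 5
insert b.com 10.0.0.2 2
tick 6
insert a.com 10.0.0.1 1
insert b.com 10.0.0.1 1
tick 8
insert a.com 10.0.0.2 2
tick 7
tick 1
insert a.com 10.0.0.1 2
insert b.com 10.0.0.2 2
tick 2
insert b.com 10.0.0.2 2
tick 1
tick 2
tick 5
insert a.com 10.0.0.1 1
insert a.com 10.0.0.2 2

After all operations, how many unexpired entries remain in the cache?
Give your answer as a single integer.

Op 1: tick 7 -> clock=7.
Op 2: tick 7 -> clock=14.
Op 3: insert a.com -> 10.0.0.2 (expiry=14+1=15). clock=14
Op 4: tick 5 -> clock=19. purged={a.com}
Op 5: tick 4 -> clock=23.
Op 6: tick 2 -> clock=25.
Op 7: tick 3 -> clock=28.
Op 8: tick 4 -> clock=32.
Op 9: tick 7 -> clock=39.
Op 10: tick 3 -> clock=42.
Op 11: tick 8 -> clock=50.
Op 12: tick 2 -> clock=52.
Op 13: tick 5 -> clock=57.
Op 14: insert b.com -> 10.0.0.2 (expiry=57+2=59). clock=57
Op 15: tick 6 -> clock=63. purged={b.com}
Op 16: insert a.com -> 10.0.0.1 (expiry=63+1=64). clock=63
Op 17: insert b.com -> 10.0.0.1 (expiry=63+1=64). clock=63
Op 18: tick 8 -> clock=71. purged={a.com,b.com}
Op 19: insert a.com -> 10.0.0.2 (expiry=71+2=73). clock=71
Op 20: tick 7 -> clock=78. purged={a.com}
Op 21: tick 1 -> clock=79.
Op 22: insert a.com -> 10.0.0.1 (expiry=79+2=81). clock=79
Op 23: insert b.com -> 10.0.0.2 (expiry=79+2=81). clock=79
Op 24: tick 2 -> clock=81. purged={a.com,b.com}
Op 25: insert b.com -> 10.0.0.2 (expiry=81+2=83). clock=81
Op 26: tick 1 -> clock=82.
Op 27: tick 2 -> clock=84. purged={b.com}
Op 28: tick 5 -> clock=89.
Op 29: insert a.com -> 10.0.0.1 (expiry=89+1=90). clock=89
Op 30: insert a.com -> 10.0.0.2 (expiry=89+2=91). clock=89
Final cache (unexpired): {a.com} -> size=1

Answer: 1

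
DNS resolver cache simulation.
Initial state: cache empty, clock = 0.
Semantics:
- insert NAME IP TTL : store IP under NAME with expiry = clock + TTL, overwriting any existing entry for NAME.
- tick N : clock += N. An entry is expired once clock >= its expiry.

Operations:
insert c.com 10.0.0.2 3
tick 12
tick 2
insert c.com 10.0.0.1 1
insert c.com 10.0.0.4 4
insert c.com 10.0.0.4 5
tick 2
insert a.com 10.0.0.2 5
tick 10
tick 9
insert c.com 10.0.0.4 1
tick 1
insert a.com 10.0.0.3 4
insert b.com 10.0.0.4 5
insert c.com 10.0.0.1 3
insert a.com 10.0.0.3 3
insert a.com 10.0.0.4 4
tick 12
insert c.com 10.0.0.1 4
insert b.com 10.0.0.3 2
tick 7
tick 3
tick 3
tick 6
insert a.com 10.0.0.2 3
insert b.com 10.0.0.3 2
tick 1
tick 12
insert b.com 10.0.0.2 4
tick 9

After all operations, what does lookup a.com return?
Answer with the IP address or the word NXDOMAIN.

Answer: NXDOMAIN

Derivation:
Op 1: insert c.com -> 10.0.0.2 (expiry=0+3=3). clock=0
Op 2: tick 12 -> clock=12. purged={c.com}
Op 3: tick 2 -> clock=14.
Op 4: insert c.com -> 10.0.0.1 (expiry=14+1=15). clock=14
Op 5: insert c.com -> 10.0.0.4 (expiry=14+4=18). clock=14
Op 6: insert c.com -> 10.0.0.4 (expiry=14+5=19). clock=14
Op 7: tick 2 -> clock=16.
Op 8: insert a.com -> 10.0.0.2 (expiry=16+5=21). clock=16
Op 9: tick 10 -> clock=26. purged={a.com,c.com}
Op 10: tick 9 -> clock=35.
Op 11: insert c.com -> 10.0.0.4 (expiry=35+1=36). clock=35
Op 12: tick 1 -> clock=36. purged={c.com}
Op 13: insert a.com -> 10.0.0.3 (expiry=36+4=40). clock=36
Op 14: insert b.com -> 10.0.0.4 (expiry=36+5=41). clock=36
Op 15: insert c.com -> 10.0.0.1 (expiry=36+3=39). clock=36
Op 16: insert a.com -> 10.0.0.3 (expiry=36+3=39). clock=36
Op 17: insert a.com -> 10.0.0.4 (expiry=36+4=40). clock=36
Op 18: tick 12 -> clock=48. purged={a.com,b.com,c.com}
Op 19: insert c.com -> 10.0.0.1 (expiry=48+4=52). clock=48
Op 20: insert b.com -> 10.0.0.3 (expiry=48+2=50). clock=48
Op 21: tick 7 -> clock=55. purged={b.com,c.com}
Op 22: tick 3 -> clock=58.
Op 23: tick 3 -> clock=61.
Op 24: tick 6 -> clock=67.
Op 25: insert a.com -> 10.0.0.2 (expiry=67+3=70). clock=67
Op 26: insert b.com -> 10.0.0.3 (expiry=67+2=69). clock=67
Op 27: tick 1 -> clock=68.
Op 28: tick 12 -> clock=80. purged={a.com,b.com}
Op 29: insert b.com -> 10.0.0.2 (expiry=80+4=84). clock=80
Op 30: tick 9 -> clock=89. purged={b.com}
lookup a.com: not in cache (expired or never inserted)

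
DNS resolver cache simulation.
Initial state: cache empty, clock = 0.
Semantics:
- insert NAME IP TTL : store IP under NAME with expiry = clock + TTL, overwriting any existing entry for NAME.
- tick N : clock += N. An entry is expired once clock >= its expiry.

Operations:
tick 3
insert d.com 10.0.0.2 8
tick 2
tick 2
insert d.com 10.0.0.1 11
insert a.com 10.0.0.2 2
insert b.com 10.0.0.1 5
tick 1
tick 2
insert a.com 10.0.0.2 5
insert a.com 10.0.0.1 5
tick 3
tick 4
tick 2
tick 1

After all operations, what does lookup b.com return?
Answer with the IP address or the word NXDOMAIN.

Answer: NXDOMAIN

Derivation:
Op 1: tick 3 -> clock=3.
Op 2: insert d.com -> 10.0.0.2 (expiry=3+8=11). clock=3
Op 3: tick 2 -> clock=5.
Op 4: tick 2 -> clock=7.
Op 5: insert d.com -> 10.0.0.1 (expiry=7+11=18). clock=7
Op 6: insert a.com -> 10.0.0.2 (expiry=7+2=9). clock=7
Op 7: insert b.com -> 10.0.0.1 (expiry=7+5=12). clock=7
Op 8: tick 1 -> clock=8.
Op 9: tick 2 -> clock=10. purged={a.com}
Op 10: insert a.com -> 10.0.0.2 (expiry=10+5=15). clock=10
Op 11: insert a.com -> 10.0.0.1 (expiry=10+5=15). clock=10
Op 12: tick 3 -> clock=13. purged={b.com}
Op 13: tick 4 -> clock=17. purged={a.com}
Op 14: tick 2 -> clock=19. purged={d.com}
Op 15: tick 1 -> clock=20.
lookup b.com: not in cache (expired or never inserted)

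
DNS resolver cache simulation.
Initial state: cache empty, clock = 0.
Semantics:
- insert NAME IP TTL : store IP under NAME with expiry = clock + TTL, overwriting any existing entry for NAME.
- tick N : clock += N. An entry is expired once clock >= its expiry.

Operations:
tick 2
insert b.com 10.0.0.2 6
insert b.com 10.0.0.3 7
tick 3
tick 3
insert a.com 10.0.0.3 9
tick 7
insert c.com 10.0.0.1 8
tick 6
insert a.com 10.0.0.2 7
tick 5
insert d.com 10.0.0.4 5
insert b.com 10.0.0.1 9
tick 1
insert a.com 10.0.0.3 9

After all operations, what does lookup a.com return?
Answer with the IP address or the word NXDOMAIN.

Op 1: tick 2 -> clock=2.
Op 2: insert b.com -> 10.0.0.2 (expiry=2+6=8). clock=2
Op 3: insert b.com -> 10.0.0.3 (expiry=2+7=9). clock=2
Op 4: tick 3 -> clock=5.
Op 5: tick 3 -> clock=8.
Op 6: insert a.com -> 10.0.0.3 (expiry=8+9=17). clock=8
Op 7: tick 7 -> clock=15. purged={b.com}
Op 8: insert c.com -> 10.0.0.1 (expiry=15+8=23). clock=15
Op 9: tick 6 -> clock=21. purged={a.com}
Op 10: insert a.com -> 10.0.0.2 (expiry=21+7=28). clock=21
Op 11: tick 5 -> clock=26. purged={c.com}
Op 12: insert d.com -> 10.0.0.4 (expiry=26+5=31). clock=26
Op 13: insert b.com -> 10.0.0.1 (expiry=26+9=35). clock=26
Op 14: tick 1 -> clock=27.
Op 15: insert a.com -> 10.0.0.3 (expiry=27+9=36). clock=27
lookup a.com: present, ip=10.0.0.3 expiry=36 > clock=27

Answer: 10.0.0.3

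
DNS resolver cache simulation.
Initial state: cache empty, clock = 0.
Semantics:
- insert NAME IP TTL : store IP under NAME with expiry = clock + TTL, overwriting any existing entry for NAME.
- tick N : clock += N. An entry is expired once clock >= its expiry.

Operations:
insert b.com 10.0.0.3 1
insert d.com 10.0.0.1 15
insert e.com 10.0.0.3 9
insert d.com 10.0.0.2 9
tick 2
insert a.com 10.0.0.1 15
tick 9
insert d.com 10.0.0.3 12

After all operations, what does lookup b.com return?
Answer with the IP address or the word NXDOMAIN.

Answer: NXDOMAIN

Derivation:
Op 1: insert b.com -> 10.0.0.3 (expiry=0+1=1). clock=0
Op 2: insert d.com -> 10.0.0.1 (expiry=0+15=15). clock=0
Op 3: insert e.com -> 10.0.0.3 (expiry=0+9=9). clock=0
Op 4: insert d.com -> 10.0.0.2 (expiry=0+9=9). clock=0
Op 5: tick 2 -> clock=2. purged={b.com}
Op 6: insert a.com -> 10.0.0.1 (expiry=2+15=17). clock=2
Op 7: tick 9 -> clock=11. purged={d.com,e.com}
Op 8: insert d.com -> 10.0.0.3 (expiry=11+12=23). clock=11
lookup b.com: not in cache (expired or never inserted)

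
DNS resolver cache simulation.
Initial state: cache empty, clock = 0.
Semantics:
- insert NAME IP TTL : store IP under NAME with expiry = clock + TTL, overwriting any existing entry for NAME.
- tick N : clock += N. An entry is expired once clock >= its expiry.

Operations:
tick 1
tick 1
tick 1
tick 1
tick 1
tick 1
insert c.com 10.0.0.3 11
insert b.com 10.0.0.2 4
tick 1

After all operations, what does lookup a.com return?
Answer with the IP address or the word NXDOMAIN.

Op 1: tick 1 -> clock=1.
Op 2: tick 1 -> clock=2.
Op 3: tick 1 -> clock=3.
Op 4: tick 1 -> clock=4.
Op 5: tick 1 -> clock=5.
Op 6: tick 1 -> clock=6.
Op 7: insert c.com -> 10.0.0.3 (expiry=6+11=17). clock=6
Op 8: insert b.com -> 10.0.0.2 (expiry=6+4=10). clock=6
Op 9: tick 1 -> clock=7.
lookup a.com: not in cache (expired or never inserted)

Answer: NXDOMAIN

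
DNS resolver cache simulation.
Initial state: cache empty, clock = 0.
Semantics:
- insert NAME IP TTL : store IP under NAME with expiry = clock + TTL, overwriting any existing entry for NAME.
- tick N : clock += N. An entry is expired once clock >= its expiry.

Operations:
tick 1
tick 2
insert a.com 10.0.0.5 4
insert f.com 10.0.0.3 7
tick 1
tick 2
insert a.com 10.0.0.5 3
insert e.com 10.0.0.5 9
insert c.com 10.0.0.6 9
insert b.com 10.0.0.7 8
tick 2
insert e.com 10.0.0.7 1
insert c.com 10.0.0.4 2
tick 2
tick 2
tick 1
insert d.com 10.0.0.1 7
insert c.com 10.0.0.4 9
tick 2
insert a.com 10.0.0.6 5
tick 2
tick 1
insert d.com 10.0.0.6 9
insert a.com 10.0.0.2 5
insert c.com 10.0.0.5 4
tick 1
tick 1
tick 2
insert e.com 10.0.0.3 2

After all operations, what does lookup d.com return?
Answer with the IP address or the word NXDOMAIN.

Op 1: tick 1 -> clock=1.
Op 2: tick 2 -> clock=3.
Op 3: insert a.com -> 10.0.0.5 (expiry=3+4=7). clock=3
Op 4: insert f.com -> 10.0.0.3 (expiry=3+7=10). clock=3
Op 5: tick 1 -> clock=4.
Op 6: tick 2 -> clock=6.
Op 7: insert a.com -> 10.0.0.5 (expiry=6+3=9). clock=6
Op 8: insert e.com -> 10.0.0.5 (expiry=6+9=15). clock=6
Op 9: insert c.com -> 10.0.0.6 (expiry=6+9=15). clock=6
Op 10: insert b.com -> 10.0.0.7 (expiry=6+8=14). clock=6
Op 11: tick 2 -> clock=8.
Op 12: insert e.com -> 10.0.0.7 (expiry=8+1=9). clock=8
Op 13: insert c.com -> 10.0.0.4 (expiry=8+2=10). clock=8
Op 14: tick 2 -> clock=10. purged={a.com,c.com,e.com,f.com}
Op 15: tick 2 -> clock=12.
Op 16: tick 1 -> clock=13.
Op 17: insert d.com -> 10.0.0.1 (expiry=13+7=20). clock=13
Op 18: insert c.com -> 10.0.0.4 (expiry=13+9=22). clock=13
Op 19: tick 2 -> clock=15. purged={b.com}
Op 20: insert a.com -> 10.0.0.6 (expiry=15+5=20). clock=15
Op 21: tick 2 -> clock=17.
Op 22: tick 1 -> clock=18.
Op 23: insert d.com -> 10.0.0.6 (expiry=18+9=27). clock=18
Op 24: insert a.com -> 10.0.0.2 (expiry=18+5=23). clock=18
Op 25: insert c.com -> 10.0.0.5 (expiry=18+4=22). clock=18
Op 26: tick 1 -> clock=19.
Op 27: tick 1 -> clock=20.
Op 28: tick 2 -> clock=22. purged={c.com}
Op 29: insert e.com -> 10.0.0.3 (expiry=22+2=24). clock=22
lookup d.com: present, ip=10.0.0.6 expiry=27 > clock=22

Answer: 10.0.0.6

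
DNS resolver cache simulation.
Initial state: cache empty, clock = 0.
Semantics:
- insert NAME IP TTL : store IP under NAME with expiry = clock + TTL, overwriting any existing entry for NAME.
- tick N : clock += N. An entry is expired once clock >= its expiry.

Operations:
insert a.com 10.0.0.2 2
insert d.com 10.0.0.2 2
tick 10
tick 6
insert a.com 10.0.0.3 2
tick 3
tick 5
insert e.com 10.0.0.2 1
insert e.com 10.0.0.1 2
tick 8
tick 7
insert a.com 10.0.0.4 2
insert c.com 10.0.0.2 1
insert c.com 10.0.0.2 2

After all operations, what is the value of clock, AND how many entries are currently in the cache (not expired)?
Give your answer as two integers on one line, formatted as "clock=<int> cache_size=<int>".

Op 1: insert a.com -> 10.0.0.2 (expiry=0+2=2). clock=0
Op 2: insert d.com -> 10.0.0.2 (expiry=0+2=2). clock=0
Op 3: tick 10 -> clock=10. purged={a.com,d.com}
Op 4: tick 6 -> clock=16.
Op 5: insert a.com -> 10.0.0.3 (expiry=16+2=18). clock=16
Op 6: tick 3 -> clock=19. purged={a.com}
Op 7: tick 5 -> clock=24.
Op 8: insert e.com -> 10.0.0.2 (expiry=24+1=25). clock=24
Op 9: insert e.com -> 10.0.0.1 (expiry=24+2=26). clock=24
Op 10: tick 8 -> clock=32. purged={e.com}
Op 11: tick 7 -> clock=39.
Op 12: insert a.com -> 10.0.0.4 (expiry=39+2=41). clock=39
Op 13: insert c.com -> 10.0.0.2 (expiry=39+1=40). clock=39
Op 14: insert c.com -> 10.0.0.2 (expiry=39+2=41). clock=39
Final clock = 39
Final cache (unexpired): {a.com,c.com} -> size=2

Answer: clock=39 cache_size=2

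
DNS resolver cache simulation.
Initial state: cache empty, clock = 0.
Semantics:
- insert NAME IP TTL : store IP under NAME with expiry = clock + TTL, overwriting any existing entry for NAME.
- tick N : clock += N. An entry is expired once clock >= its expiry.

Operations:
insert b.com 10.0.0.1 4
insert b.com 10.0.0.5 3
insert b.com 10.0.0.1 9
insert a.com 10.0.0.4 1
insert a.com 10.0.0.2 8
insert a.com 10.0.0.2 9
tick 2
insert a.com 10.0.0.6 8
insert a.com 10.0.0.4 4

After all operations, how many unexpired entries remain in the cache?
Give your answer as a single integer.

Answer: 2

Derivation:
Op 1: insert b.com -> 10.0.0.1 (expiry=0+4=4). clock=0
Op 2: insert b.com -> 10.0.0.5 (expiry=0+3=3). clock=0
Op 3: insert b.com -> 10.0.0.1 (expiry=0+9=9). clock=0
Op 4: insert a.com -> 10.0.0.4 (expiry=0+1=1). clock=0
Op 5: insert a.com -> 10.0.0.2 (expiry=0+8=8). clock=0
Op 6: insert a.com -> 10.0.0.2 (expiry=0+9=9). clock=0
Op 7: tick 2 -> clock=2.
Op 8: insert a.com -> 10.0.0.6 (expiry=2+8=10). clock=2
Op 9: insert a.com -> 10.0.0.4 (expiry=2+4=6). clock=2
Final cache (unexpired): {a.com,b.com} -> size=2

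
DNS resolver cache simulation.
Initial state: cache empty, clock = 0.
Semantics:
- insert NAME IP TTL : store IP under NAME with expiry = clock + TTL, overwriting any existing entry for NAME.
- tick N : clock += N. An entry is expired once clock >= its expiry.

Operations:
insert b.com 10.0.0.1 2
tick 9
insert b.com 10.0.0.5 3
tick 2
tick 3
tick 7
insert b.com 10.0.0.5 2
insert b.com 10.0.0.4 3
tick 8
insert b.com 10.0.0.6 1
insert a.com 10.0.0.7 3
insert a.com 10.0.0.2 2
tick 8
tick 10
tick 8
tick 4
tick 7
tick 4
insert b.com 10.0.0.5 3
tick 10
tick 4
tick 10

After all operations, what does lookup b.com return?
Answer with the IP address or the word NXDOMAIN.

Answer: NXDOMAIN

Derivation:
Op 1: insert b.com -> 10.0.0.1 (expiry=0+2=2). clock=0
Op 2: tick 9 -> clock=9. purged={b.com}
Op 3: insert b.com -> 10.0.0.5 (expiry=9+3=12). clock=9
Op 4: tick 2 -> clock=11.
Op 5: tick 3 -> clock=14. purged={b.com}
Op 6: tick 7 -> clock=21.
Op 7: insert b.com -> 10.0.0.5 (expiry=21+2=23). clock=21
Op 8: insert b.com -> 10.0.0.4 (expiry=21+3=24). clock=21
Op 9: tick 8 -> clock=29. purged={b.com}
Op 10: insert b.com -> 10.0.0.6 (expiry=29+1=30). clock=29
Op 11: insert a.com -> 10.0.0.7 (expiry=29+3=32). clock=29
Op 12: insert a.com -> 10.0.0.2 (expiry=29+2=31). clock=29
Op 13: tick 8 -> clock=37. purged={a.com,b.com}
Op 14: tick 10 -> clock=47.
Op 15: tick 8 -> clock=55.
Op 16: tick 4 -> clock=59.
Op 17: tick 7 -> clock=66.
Op 18: tick 4 -> clock=70.
Op 19: insert b.com -> 10.0.0.5 (expiry=70+3=73). clock=70
Op 20: tick 10 -> clock=80. purged={b.com}
Op 21: tick 4 -> clock=84.
Op 22: tick 10 -> clock=94.
lookup b.com: not in cache (expired or never inserted)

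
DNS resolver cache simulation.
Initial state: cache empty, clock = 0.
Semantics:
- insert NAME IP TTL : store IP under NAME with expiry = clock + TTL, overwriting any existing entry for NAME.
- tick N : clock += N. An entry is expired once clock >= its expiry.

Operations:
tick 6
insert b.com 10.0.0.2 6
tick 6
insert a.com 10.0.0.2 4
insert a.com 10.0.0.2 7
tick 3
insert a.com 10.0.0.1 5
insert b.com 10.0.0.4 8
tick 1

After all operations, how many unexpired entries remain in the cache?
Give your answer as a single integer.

Answer: 2

Derivation:
Op 1: tick 6 -> clock=6.
Op 2: insert b.com -> 10.0.0.2 (expiry=6+6=12). clock=6
Op 3: tick 6 -> clock=12. purged={b.com}
Op 4: insert a.com -> 10.0.0.2 (expiry=12+4=16). clock=12
Op 5: insert a.com -> 10.0.0.2 (expiry=12+7=19). clock=12
Op 6: tick 3 -> clock=15.
Op 7: insert a.com -> 10.0.0.1 (expiry=15+5=20). clock=15
Op 8: insert b.com -> 10.0.0.4 (expiry=15+8=23). clock=15
Op 9: tick 1 -> clock=16.
Final cache (unexpired): {a.com,b.com} -> size=2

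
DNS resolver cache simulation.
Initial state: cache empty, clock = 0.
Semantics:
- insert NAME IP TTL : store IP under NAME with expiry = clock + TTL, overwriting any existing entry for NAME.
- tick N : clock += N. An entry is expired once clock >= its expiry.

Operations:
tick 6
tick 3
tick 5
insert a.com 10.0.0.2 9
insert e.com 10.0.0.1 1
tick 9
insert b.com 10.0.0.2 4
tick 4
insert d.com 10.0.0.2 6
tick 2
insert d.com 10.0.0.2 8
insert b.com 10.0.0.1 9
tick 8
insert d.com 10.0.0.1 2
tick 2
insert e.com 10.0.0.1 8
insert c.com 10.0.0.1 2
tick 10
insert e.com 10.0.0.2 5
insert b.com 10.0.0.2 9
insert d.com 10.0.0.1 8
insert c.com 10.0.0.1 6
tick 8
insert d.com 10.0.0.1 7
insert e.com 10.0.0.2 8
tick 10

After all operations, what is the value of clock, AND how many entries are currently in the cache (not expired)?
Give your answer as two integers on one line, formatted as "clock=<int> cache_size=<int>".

Answer: clock=67 cache_size=0

Derivation:
Op 1: tick 6 -> clock=6.
Op 2: tick 3 -> clock=9.
Op 3: tick 5 -> clock=14.
Op 4: insert a.com -> 10.0.0.2 (expiry=14+9=23). clock=14
Op 5: insert e.com -> 10.0.0.1 (expiry=14+1=15). clock=14
Op 6: tick 9 -> clock=23. purged={a.com,e.com}
Op 7: insert b.com -> 10.0.0.2 (expiry=23+4=27). clock=23
Op 8: tick 4 -> clock=27. purged={b.com}
Op 9: insert d.com -> 10.0.0.2 (expiry=27+6=33). clock=27
Op 10: tick 2 -> clock=29.
Op 11: insert d.com -> 10.0.0.2 (expiry=29+8=37). clock=29
Op 12: insert b.com -> 10.0.0.1 (expiry=29+9=38). clock=29
Op 13: tick 8 -> clock=37. purged={d.com}
Op 14: insert d.com -> 10.0.0.1 (expiry=37+2=39). clock=37
Op 15: tick 2 -> clock=39. purged={b.com,d.com}
Op 16: insert e.com -> 10.0.0.1 (expiry=39+8=47). clock=39
Op 17: insert c.com -> 10.0.0.1 (expiry=39+2=41). clock=39
Op 18: tick 10 -> clock=49. purged={c.com,e.com}
Op 19: insert e.com -> 10.0.0.2 (expiry=49+5=54). clock=49
Op 20: insert b.com -> 10.0.0.2 (expiry=49+9=58). clock=49
Op 21: insert d.com -> 10.0.0.1 (expiry=49+8=57). clock=49
Op 22: insert c.com -> 10.0.0.1 (expiry=49+6=55). clock=49
Op 23: tick 8 -> clock=57. purged={c.com,d.com,e.com}
Op 24: insert d.com -> 10.0.0.1 (expiry=57+7=64). clock=57
Op 25: insert e.com -> 10.0.0.2 (expiry=57+8=65). clock=57
Op 26: tick 10 -> clock=67. purged={b.com,d.com,e.com}
Final clock = 67
Final cache (unexpired): {} -> size=0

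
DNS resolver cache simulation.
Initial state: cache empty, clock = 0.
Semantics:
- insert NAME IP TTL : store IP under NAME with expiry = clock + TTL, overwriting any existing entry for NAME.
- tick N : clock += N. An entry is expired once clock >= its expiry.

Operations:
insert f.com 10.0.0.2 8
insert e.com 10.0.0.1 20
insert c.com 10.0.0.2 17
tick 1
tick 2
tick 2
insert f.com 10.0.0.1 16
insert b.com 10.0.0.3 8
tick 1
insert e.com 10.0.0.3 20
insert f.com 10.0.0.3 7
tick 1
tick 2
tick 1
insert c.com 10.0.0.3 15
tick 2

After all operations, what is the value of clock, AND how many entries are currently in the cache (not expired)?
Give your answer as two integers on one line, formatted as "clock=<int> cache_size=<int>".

Op 1: insert f.com -> 10.0.0.2 (expiry=0+8=8). clock=0
Op 2: insert e.com -> 10.0.0.1 (expiry=0+20=20). clock=0
Op 3: insert c.com -> 10.0.0.2 (expiry=0+17=17). clock=0
Op 4: tick 1 -> clock=1.
Op 5: tick 2 -> clock=3.
Op 6: tick 2 -> clock=5.
Op 7: insert f.com -> 10.0.0.1 (expiry=5+16=21). clock=5
Op 8: insert b.com -> 10.0.0.3 (expiry=5+8=13). clock=5
Op 9: tick 1 -> clock=6.
Op 10: insert e.com -> 10.0.0.3 (expiry=6+20=26). clock=6
Op 11: insert f.com -> 10.0.0.3 (expiry=6+7=13). clock=6
Op 12: tick 1 -> clock=7.
Op 13: tick 2 -> clock=9.
Op 14: tick 1 -> clock=10.
Op 15: insert c.com -> 10.0.0.3 (expiry=10+15=25). clock=10
Op 16: tick 2 -> clock=12.
Final clock = 12
Final cache (unexpired): {b.com,c.com,e.com,f.com} -> size=4

Answer: clock=12 cache_size=4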